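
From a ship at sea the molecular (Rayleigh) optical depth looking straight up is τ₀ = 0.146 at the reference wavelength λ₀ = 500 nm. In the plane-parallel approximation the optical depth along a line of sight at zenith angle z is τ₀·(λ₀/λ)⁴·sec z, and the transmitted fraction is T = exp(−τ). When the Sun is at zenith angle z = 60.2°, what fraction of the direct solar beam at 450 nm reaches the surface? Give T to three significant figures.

0.639

sec 60.2° = 2.0122.
τ = 0.146 × (500/450)⁴ × 2.0122 = 0.146 × 1.5242 × 2.0122 = 0.4478.
T = exp(−0.4478) = 0.6391.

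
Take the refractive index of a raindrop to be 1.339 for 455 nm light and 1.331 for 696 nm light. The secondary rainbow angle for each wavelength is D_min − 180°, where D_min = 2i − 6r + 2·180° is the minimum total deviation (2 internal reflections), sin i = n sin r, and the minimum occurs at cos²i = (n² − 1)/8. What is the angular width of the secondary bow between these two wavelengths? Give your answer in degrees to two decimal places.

2.09°

At 455 nm (n = 1.339): cos²i = 0.09912 → i = 71.650°, r = 45.141°, D_min = 232.451°, rainbow angle = 52.451°.
At 696 nm (n = 1.331): cos²i = 0.09645 → i = 71.907°, r = 45.575°, D_min = 230.365°, rainbow angle = 50.365°.
Angular width = |52.451° − 50.365°| = 2.086°.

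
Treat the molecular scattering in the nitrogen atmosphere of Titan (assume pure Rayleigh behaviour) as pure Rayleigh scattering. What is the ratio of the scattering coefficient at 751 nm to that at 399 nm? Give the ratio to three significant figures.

0.0797

Rayleigh scattering ∝ λ⁻⁴, so the ratio of coefficients is the inverse fourth power of the wavelength ratio.
σ(751)/σ(399) = (399/751)⁴ = (0.5313)⁴ = 0.07968.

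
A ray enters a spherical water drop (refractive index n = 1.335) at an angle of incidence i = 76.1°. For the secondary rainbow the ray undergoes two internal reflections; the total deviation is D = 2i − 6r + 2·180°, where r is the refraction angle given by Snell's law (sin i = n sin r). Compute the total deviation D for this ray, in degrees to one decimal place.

232.3°

sin r = sin 76.1° / 1.335 = 0.9707/1.335 = 0.7271; r = 46.65°.
D = 2·76.1° − 6·46.65° + 2·180° = 152.20° − 279.88° + 360° = 232.32°.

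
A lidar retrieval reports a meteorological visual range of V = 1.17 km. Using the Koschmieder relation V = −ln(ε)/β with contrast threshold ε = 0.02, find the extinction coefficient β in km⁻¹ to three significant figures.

3.34 km⁻¹

β = −ln(0.02) / V = 3.912 / 1.17 = 3.3436 km⁻¹.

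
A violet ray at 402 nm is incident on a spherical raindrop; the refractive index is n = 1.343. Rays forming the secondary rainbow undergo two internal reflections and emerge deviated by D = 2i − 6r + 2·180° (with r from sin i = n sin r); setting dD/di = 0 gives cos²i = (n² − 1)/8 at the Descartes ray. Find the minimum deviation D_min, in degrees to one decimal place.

cos²i = (1.80365 − 1)/8 = 0.10046; i = arccos(0.31695) = 71.522°.
sin r = sin 71.522°/1.343 = 0.70621; r = 44.928°.
D_min = 2·71.522° − 6·44.928° + 360° = 233.478°.

233.5°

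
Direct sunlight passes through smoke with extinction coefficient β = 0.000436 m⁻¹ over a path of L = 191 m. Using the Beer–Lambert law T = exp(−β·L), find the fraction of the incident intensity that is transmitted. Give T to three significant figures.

τ = β·L = 0.000436 × 191 = 0.0833.
T = exp(−0.0833) = 0.9201.

0.920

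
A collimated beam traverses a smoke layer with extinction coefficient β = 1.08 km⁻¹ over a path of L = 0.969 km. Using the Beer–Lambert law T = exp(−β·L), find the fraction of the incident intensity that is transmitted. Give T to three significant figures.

0.351

τ = β·L = 1.08 × 0.969 = 1.0465.
T = exp(−1.0465) = 0.3512.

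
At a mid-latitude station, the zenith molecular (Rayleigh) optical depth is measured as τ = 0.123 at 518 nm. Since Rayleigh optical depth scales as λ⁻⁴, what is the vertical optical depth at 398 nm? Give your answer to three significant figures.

τ(398 nm) = τ(518 nm) × (518/398)⁴ = 0.123 × (1.3015)⁴ = 0.123 × 2.8694 = 0.3529.

0.353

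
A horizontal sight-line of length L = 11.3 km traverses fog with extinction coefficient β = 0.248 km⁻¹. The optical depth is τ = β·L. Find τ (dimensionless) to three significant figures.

2.80

τ = β·L = 0.248 × 11.3 = 2.8024.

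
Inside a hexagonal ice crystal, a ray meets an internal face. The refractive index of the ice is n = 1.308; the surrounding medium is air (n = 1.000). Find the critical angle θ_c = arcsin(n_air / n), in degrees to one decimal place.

49.9°

sin θ_c = n_air / n = 1.000 / 1.308 = 0.7645.
θ_c = arcsin(0.7645) = 49.86°.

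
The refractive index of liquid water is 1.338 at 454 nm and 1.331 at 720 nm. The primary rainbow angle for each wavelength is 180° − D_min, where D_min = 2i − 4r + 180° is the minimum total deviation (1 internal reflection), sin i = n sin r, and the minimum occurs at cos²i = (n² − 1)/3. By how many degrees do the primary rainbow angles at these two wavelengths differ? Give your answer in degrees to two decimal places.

1.01°

At 454 nm (n = 1.338): cos²i = 0.26341 → i = 59.120°, r = 39.899°, D_min = 138.643°, rainbow angle = 41.357°.
At 720 nm (n = 1.331): cos²i = 0.25719 → i = 59.527°, r = 40.356°, D_min = 137.630°, rainbow angle = 42.370°.
Angular width = |41.357° − 42.370°| = 1.013°.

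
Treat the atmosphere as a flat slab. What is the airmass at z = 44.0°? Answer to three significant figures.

X = sec z = 1/cos 44.0° = 1/0.7193 = 1.3902.

1.39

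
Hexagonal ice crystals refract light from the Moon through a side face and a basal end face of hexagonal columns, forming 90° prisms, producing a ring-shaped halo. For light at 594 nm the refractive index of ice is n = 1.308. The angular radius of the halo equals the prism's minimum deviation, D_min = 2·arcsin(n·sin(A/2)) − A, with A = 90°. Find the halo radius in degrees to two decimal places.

n·sin(A/2) = 1.308 × sin 45° = 1.308 × 0.7071 = 0.9249.
D_min = 2·arcsin(0.9249) − 90° = 2 × 67.653° − 90° = 45.305°.

45.31°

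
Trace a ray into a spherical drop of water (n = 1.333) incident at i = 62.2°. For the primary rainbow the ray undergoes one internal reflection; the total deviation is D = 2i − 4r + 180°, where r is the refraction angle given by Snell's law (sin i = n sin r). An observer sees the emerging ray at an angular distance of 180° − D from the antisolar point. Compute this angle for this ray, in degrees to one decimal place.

sin r = sin 62.2° / 1.333 = 0.8846/1.333 = 0.6636; r = 41.58°.
D = 2·62.2° − 4·41.58° + 180° = 124.40° − 166.30° + 180° = 138.10°.
Angle from antisolar point = 180° − D = 41.90°.

41.9°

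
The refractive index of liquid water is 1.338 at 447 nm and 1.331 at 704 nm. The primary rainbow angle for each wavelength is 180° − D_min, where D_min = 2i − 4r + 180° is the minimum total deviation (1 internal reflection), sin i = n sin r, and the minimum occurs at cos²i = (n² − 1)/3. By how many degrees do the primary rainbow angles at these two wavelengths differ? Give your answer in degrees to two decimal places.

At 447 nm (n = 1.338): cos²i = 0.26341 → i = 59.120°, r = 39.899°, D_min = 138.643°, rainbow angle = 41.357°.
At 704 nm (n = 1.331): cos²i = 0.25719 → i = 59.527°, r = 40.356°, D_min = 137.630°, rainbow angle = 42.370°.
Angular width = |41.357° − 42.370°| = 1.013°.

1.01°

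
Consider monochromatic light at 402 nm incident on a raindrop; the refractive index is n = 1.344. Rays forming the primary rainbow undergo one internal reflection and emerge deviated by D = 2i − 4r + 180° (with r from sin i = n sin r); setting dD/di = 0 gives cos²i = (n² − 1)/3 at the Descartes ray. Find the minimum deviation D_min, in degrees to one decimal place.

cos²i = (1.80634 − 1)/3 = 0.26878; i = arccos(0.51844) = 58.772°.
sin r = sin 58.772°/1.344 = 0.63625; r = 39.512°.
D_min = 2·58.772° − 4·39.512° + 180° = 139.495°.

139.5°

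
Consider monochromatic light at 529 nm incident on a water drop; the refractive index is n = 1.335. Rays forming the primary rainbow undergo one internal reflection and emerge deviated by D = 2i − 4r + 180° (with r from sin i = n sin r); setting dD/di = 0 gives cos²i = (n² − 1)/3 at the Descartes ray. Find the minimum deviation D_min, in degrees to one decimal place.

cos²i = (1.78222 − 1)/3 = 0.26074; i = arccos(0.51063) = 59.294°.
sin r = sin 59.294°/1.335 = 0.64405; r = 40.094°.
D_min = 2·59.294° − 4·40.094° + 180° = 138.212°.

138.2°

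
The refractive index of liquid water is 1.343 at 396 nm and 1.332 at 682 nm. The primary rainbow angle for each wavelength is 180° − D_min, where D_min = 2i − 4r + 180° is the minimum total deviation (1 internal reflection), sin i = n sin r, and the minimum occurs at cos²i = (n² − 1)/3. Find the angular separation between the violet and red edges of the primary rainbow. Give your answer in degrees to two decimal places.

At 396 nm (n = 1.343): cos²i = 0.26788 → i = 58.830°, r = 39.577°, D_min = 139.354°, rainbow angle = 40.646°.
At 682 nm (n = 1.332): cos²i = 0.25807 → i = 59.469°, r = 40.290°, D_min = 137.776°, rainbow angle = 42.224°.
Angular width = |40.646° − 42.224°| = 1.578°.

1.58°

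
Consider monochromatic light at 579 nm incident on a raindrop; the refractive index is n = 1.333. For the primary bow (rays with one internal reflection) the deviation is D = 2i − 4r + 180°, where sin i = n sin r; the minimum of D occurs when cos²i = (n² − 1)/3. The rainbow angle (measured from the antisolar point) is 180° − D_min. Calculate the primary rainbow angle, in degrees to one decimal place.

42.1°

cos²i = (1.77689 − 1)/3 = 0.25896; i = arccos(0.50888) = 59.410°.
sin r = sin 59.410°/1.333 = 0.64579; r = 40.225°.
D_min = 2·59.410° − 4·40.225° + 180° = 137.922°.
Rainbow angle = 180° − D_min = 42.078°.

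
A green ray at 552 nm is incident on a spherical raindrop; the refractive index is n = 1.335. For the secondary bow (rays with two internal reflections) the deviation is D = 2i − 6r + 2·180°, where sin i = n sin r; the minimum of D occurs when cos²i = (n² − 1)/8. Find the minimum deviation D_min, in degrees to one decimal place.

cos²i = (1.78222 − 1)/8 = 0.09778; i = arccos(0.31269) = 71.778°.
sin r = sin 71.778°/1.335 = 0.71150; r = 45.357°.
D_min = 2·71.778° − 6·45.357° + 360° = 231.414°.

231.4°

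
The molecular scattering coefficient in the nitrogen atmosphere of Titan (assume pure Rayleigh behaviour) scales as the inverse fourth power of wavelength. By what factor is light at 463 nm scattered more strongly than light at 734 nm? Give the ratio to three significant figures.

6.32

Rayleigh scattering ∝ λ⁻⁴, so the ratio of coefficients is the inverse fourth power of the wavelength ratio.
σ(463)/σ(734) = (734/463)⁴ = (1.5853)⁴ = 6.316.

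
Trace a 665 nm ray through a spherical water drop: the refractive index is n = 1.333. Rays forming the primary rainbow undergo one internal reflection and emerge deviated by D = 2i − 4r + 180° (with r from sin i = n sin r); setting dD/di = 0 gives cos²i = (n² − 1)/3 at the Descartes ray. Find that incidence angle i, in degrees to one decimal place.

cos²i = (1.333² − 1)/3 = (1.77689 − 1)/3 = 0.25896.
cos i = 0.50888, so i = 59.410°.

59.4°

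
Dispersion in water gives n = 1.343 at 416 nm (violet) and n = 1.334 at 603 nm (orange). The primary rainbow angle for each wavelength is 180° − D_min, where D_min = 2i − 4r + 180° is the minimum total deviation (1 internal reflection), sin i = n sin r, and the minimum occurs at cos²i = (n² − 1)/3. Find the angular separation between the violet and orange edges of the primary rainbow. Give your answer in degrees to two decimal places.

At 416 nm (n = 1.343): cos²i = 0.26788 → i = 58.830°, r = 39.577°, D_min = 139.354°, rainbow angle = 40.646°.
At 603 nm (n = 1.334): cos²i = 0.25985 → i = 59.352°, r = 40.159°, D_min = 138.067°, rainbow angle = 41.933°.
Angular width = |40.646° − 41.933°| = 1.287°.

1.29°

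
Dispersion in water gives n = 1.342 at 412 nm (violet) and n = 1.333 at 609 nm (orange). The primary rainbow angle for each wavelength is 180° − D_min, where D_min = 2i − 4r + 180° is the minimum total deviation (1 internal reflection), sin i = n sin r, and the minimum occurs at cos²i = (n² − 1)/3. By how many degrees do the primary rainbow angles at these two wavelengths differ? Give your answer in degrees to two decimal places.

At 412 nm (n = 1.342): cos²i = 0.26699 → i = 58.888°, r = 39.641°, D_min = 139.213°, rainbow angle = 40.787°.
At 609 nm (n = 1.333): cos²i = 0.25896 → i = 59.410°, r = 40.225°, D_min = 137.922°, rainbow angle = 42.078°.
Angular width = |40.787° − 42.078°| = 1.291°.

1.29°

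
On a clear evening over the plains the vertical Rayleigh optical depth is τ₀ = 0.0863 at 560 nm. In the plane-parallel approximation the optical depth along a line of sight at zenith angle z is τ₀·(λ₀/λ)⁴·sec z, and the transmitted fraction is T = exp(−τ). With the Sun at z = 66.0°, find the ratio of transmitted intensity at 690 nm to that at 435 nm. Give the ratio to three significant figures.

Airmass: sec 66.0° = 2.4586.
τ(690 nm) = 0.0863 × (560/690)⁴ × 2.4586 = 0.0863 × 0.4339 × 2.4586 = 0.0921.
τ(435 nm) = 0.0863 × (560/435)⁴ × 2.4586 = 0.0863 × 2.7466 × 2.4586 = 0.5828.
T(690)/T(435) = exp(τ_B − τ_A) = exp(0.4907) = 1.6335.

1.63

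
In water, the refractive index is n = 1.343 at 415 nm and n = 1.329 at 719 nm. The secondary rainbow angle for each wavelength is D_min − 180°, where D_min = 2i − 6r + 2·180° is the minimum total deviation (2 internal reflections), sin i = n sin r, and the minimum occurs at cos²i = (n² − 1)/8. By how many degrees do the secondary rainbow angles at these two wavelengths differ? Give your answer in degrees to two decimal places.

At 415 nm (n = 1.343): cos²i = 0.10046 → i = 71.522°, r = 44.928°, D_min = 233.478°, rainbow angle = 53.478°.
At 719 nm (n = 1.329): cos²i = 0.09578 → i = 71.972°, r = 45.685°, D_min = 229.837°, rainbow angle = 49.837°.
Angular width = |53.478° − 49.837°| = 3.641°.

3.64°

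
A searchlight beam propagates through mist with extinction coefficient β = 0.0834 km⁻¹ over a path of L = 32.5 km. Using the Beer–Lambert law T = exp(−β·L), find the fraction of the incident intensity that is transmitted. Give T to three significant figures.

0.0665

τ = β·L = 0.0834 × 32.5 = 2.7105.
T = exp(−2.7105) = 0.0665.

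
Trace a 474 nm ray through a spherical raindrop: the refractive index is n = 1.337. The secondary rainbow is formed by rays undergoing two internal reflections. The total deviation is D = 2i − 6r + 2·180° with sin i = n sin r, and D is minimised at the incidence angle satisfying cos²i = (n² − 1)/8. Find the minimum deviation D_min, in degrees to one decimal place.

231.9°

cos²i = (1.78757 − 1)/8 = 0.09845; i = arccos(0.31376) = 71.714°.
sin r = sin 71.714°/1.337 = 0.71017; r = 45.249°.
D_min = 2·71.714° − 6·45.249° + 360° = 231.934°.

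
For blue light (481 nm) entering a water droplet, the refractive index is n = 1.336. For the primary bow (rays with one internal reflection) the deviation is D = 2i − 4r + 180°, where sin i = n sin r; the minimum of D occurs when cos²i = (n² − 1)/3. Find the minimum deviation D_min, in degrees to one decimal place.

138.4°

cos²i = (1.78490 − 1)/3 = 0.26163; i = arccos(0.51150) = 59.236°.
sin r = sin 59.236°/1.336 = 0.64318; r = 40.029°.
D_min = 2·59.236° − 4·40.029° + 180° = 138.356°.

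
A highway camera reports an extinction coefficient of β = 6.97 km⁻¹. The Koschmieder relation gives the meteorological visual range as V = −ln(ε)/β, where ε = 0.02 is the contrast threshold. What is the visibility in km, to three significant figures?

0.561 km

V = −ln(0.02) / 6.97 = 3.912 / 6.97 = 0.5613 km.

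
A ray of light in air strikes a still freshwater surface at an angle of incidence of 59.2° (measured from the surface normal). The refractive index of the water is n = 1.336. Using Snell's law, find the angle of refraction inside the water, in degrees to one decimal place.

Snell: sin θ_r = sin θ_i / n = sin 59.2° / 1.336 = 0.8590 / 1.336 = 0.6429.
θ_r = arcsin(0.6429) = 40.01°.

40.0°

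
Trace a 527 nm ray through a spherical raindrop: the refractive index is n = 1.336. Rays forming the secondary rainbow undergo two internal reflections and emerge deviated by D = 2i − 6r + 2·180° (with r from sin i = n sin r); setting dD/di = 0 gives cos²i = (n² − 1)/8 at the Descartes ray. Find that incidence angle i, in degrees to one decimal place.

cos²i = (1.336² − 1)/8 = (1.78490 − 1)/8 = 0.09811.
cos i = 0.31323, so i = 71.746°.

71.7°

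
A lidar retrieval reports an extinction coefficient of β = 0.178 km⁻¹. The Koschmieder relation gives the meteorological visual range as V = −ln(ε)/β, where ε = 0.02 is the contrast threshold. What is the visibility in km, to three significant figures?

22.0 km

V = −ln(0.02) / 0.178 = 3.912 / 0.178 = 21.9777 km.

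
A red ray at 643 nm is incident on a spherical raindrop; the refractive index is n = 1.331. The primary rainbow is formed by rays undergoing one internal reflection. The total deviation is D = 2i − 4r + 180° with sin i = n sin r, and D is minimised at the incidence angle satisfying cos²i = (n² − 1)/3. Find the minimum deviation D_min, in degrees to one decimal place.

137.6°

cos²i = (1.77156 − 1)/3 = 0.25719; i = arccos(0.50714) = 59.527°.
sin r = sin 59.527°/1.331 = 0.64753; r = 40.356°.
D_min = 2·59.527° − 4·40.356° + 180° = 137.630°.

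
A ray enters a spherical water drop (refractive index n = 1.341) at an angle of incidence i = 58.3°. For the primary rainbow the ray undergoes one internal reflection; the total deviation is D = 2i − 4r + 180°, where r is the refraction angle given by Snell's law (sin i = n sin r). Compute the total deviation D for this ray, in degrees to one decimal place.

139.1°

sin r = sin 58.3° / 1.341 = 0.8508/1.341 = 0.6345; r = 39.38°.
D = 2·58.3° − 4·39.38° + 180° = 116.60° − 157.52° + 180° = 139.08°.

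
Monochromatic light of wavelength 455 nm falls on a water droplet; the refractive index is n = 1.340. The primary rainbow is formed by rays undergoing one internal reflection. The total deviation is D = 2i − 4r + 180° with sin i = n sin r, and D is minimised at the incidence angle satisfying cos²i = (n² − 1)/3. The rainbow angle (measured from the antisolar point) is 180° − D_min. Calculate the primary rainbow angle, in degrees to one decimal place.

41.1°

cos²i = (1.79560 − 1)/3 = 0.26520; i = arccos(0.51498) = 59.004°.
sin r = sin 59.004°/1.340 = 0.63971; r = 39.770°.
D_min = 2·59.004° − 4·39.770° + 180° = 138.929°.
Rainbow angle = 180° − D_min = 41.071°.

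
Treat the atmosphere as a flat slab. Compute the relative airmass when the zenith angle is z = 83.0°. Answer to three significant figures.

8.21

X = sec z = 1/cos 83.0° = 1/0.1219 = 8.2055.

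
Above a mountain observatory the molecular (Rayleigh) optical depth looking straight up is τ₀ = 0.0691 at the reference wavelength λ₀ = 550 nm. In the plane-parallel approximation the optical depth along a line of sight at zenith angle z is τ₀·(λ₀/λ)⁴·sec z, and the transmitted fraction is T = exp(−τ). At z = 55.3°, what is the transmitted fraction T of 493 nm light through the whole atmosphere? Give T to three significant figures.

sec 55.3° = 1.7566.
τ = 0.0691 × (550/493)⁴ × 1.7566 = 0.0691 × 1.5490 × 1.7566 = 0.1880.
T = exp(−0.1880) = 0.8286.

0.829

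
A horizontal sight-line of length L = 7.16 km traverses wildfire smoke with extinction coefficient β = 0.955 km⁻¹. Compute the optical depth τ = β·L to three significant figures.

6.84

τ = β·L = 0.955 × 7.16 = 6.8378.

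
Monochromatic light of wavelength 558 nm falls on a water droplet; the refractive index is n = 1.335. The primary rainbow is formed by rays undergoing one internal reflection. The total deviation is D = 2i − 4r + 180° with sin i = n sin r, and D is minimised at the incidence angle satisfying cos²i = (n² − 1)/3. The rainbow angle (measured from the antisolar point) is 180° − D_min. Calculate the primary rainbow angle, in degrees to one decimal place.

cos²i = (1.78222 − 1)/3 = 0.26074; i = arccos(0.51063) = 59.294°.
sin r = sin 59.294°/1.335 = 0.64405; r = 40.094°.
D_min = 2·59.294° − 4·40.094° + 180° = 138.212°.
Rainbow angle = 180° − D_min = 41.788°.

41.8°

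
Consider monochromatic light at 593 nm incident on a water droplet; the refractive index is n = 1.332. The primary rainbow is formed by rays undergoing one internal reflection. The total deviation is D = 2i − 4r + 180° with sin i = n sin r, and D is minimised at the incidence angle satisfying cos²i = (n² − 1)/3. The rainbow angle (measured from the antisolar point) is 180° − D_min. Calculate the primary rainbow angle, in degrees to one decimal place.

cos²i = (1.77422 − 1)/3 = 0.25807; i = arccos(0.50801) = 59.469°.
sin r = sin 59.469°/1.332 = 0.64666; r = 40.290°.
D_min = 2·59.469° − 4·40.290° + 180° = 137.776°.
Rainbow angle = 180° − D_min = 42.224°.

42.2°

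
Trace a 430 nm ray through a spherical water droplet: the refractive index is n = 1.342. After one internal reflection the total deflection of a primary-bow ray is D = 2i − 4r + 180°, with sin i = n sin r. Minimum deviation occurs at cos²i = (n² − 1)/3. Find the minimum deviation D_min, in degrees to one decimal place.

cos²i = (1.80096 − 1)/3 = 0.26699; i = arccos(0.51671) = 58.888°.
sin r = sin 58.888°/1.342 = 0.63797; r = 39.641°.
D_min = 2·58.888° − 4·39.641° + 180° = 139.213°.

139.2°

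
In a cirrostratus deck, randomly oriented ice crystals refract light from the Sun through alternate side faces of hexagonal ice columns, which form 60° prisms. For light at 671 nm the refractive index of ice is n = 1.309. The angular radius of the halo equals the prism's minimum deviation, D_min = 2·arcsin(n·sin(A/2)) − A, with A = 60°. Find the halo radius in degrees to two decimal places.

21.76°

n·sin(A/2) = 1.309 × sin 30° = 1.309 × 0.5000 = 0.6545.
D_min = 2·arcsin(0.6545) − 60° = 2 × 40.882° − 60° = 21.763°.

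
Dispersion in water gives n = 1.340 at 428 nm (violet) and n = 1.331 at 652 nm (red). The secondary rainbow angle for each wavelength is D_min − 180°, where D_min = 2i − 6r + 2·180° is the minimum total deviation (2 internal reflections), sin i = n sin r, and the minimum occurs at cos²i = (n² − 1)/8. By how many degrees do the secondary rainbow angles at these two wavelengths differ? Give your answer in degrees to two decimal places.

2.34°

At 428 nm (n = 1.340): cos²i = 0.09945 → i = 71.618°, r = 45.088°, D_min = 232.709°, rainbow angle = 52.709°.
At 652 nm (n = 1.331): cos²i = 0.09645 → i = 71.907°, r = 45.575°, D_min = 230.365°, rainbow angle = 50.365°.
Angular width = |52.709° − 50.365°| = 2.344°.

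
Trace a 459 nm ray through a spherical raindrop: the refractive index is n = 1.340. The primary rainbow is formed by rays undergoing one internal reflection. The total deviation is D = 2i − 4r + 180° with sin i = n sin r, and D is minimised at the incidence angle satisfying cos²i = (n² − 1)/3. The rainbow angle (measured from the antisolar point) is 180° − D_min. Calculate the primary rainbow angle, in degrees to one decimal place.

41.1°

cos²i = (1.79560 − 1)/3 = 0.26520; i = arccos(0.51498) = 59.004°.
sin r = sin 59.004°/1.340 = 0.63971; r = 39.770°.
D_min = 2·59.004° − 4·39.770° + 180° = 138.929°.
Rainbow angle = 180° − D_min = 41.071°.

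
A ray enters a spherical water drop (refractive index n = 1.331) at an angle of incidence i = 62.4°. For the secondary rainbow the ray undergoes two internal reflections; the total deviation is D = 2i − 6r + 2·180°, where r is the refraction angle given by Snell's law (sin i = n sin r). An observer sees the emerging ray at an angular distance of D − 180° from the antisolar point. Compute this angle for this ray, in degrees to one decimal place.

sin r = sin 62.4° / 1.331 = 0.8862/1.331 = 0.6658; r = 41.75°.
D = 2·62.4° − 6·41.75° + 2·180° = 124.80° − 250.47° + 360° = 234.33°.
Angle from antisolar point = D − 180° = 54.33°.

54.3°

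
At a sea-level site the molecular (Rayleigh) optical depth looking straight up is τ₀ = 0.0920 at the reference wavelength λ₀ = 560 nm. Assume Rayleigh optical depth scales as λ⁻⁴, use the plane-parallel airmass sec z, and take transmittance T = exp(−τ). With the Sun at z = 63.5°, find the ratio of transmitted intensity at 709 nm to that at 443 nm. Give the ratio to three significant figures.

1.56

Airmass: sec 63.5° = 2.2412.
τ(709 nm) = 0.0920 × (560/709)⁴ × 2.2412 = 0.0920 × 0.3892 × 2.2412 = 0.0802.
τ(443 nm) = 0.0920 × (560/443)⁴ × 2.2412 = 0.0920 × 2.5535 × 2.2412 = 0.5265.
T(709)/T(443) = exp(τ_B − τ_A) = exp(0.4463) = 1.5624.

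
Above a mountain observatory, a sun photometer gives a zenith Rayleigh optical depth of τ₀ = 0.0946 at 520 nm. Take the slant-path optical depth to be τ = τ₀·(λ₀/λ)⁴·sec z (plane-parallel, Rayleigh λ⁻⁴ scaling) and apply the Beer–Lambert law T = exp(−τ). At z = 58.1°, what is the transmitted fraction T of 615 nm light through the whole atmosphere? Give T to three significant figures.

0.913

sec 58.1° = 1.8924.
τ = 0.0946 × (520/615)⁴ × 1.8924 = 0.0946 × 0.5111 × 1.8924 = 0.0915.
T = exp(−0.0915) = 0.9126.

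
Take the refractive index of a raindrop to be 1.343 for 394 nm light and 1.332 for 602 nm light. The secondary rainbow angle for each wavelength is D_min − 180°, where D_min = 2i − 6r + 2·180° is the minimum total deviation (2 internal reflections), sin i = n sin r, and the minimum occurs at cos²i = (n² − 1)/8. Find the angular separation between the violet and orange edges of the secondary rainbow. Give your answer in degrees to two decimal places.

At 394 nm (n = 1.343): cos²i = 0.10046 → i = 71.522°, r = 44.928°, D_min = 233.478°, rainbow angle = 53.478°.
At 602 nm (n = 1.332): cos²i = 0.09678 → i = 71.875°, r = 45.520°, D_min = 230.628°, rainbow angle = 50.628°.
Angular width = |53.478° − 50.628°| = 2.849°.

2.85°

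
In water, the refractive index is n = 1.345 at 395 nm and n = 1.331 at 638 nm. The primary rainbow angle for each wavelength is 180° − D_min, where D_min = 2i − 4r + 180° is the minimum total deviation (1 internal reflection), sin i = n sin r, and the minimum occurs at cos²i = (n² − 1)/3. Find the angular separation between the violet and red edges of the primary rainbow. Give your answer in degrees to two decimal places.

At 395 nm (n = 1.345): cos²i = 0.26967 → i = 58.715°, r = 39.448°, D_min = 139.635°, rainbow angle = 40.365°.
At 638 nm (n = 1.331): cos²i = 0.25719 → i = 59.527°, r = 40.356°, D_min = 137.630°, rainbow angle = 42.370°.
Angular width = |40.365° − 42.370°| = 2.005°.

2.01°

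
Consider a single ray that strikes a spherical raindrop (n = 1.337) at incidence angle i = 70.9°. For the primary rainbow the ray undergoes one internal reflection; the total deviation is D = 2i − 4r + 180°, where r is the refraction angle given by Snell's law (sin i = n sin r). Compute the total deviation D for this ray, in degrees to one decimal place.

141.9°

sin r = sin 70.9° / 1.337 = 0.9449/1.337 = 0.7068; r = 44.97°.
D = 2·70.9° − 4·44.97° + 180° = 141.80° − 179.89° + 180° = 141.91°.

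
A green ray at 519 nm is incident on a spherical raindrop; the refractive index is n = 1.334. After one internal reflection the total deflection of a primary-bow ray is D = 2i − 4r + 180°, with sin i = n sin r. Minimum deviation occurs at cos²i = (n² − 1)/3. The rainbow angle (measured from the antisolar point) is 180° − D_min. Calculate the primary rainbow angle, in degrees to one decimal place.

41.9°

cos²i = (1.77956 − 1)/3 = 0.25985; i = arccos(0.50976) = 59.352°.
sin r = sin 59.352°/1.334 = 0.64492; r = 40.159°.
D_min = 2·59.352° − 4·40.159° + 180° = 138.067°.
Rainbow angle = 180° − D_min = 41.933°.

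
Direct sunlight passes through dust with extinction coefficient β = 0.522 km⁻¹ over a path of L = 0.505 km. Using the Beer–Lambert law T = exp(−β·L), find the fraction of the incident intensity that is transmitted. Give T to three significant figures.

τ = β·L = 0.522 × 0.505 = 0.2636.
T = exp(−0.2636) = 0.7683.

0.768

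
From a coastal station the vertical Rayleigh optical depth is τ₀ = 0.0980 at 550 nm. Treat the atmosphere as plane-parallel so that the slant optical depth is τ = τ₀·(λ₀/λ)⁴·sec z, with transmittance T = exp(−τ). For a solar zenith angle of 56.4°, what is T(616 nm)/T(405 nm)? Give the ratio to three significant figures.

1.63

Airmass: sec 56.4° = 1.8070.
τ(616 nm) = 0.0980 × (550/616)⁴ × 1.8070 = 0.0980 × 0.6355 × 1.8070 = 0.1125.
τ(405 nm) = 0.0980 × (550/405)⁴ × 1.8070 = 0.0980 × 3.4012 × 1.8070 = 0.6023.
T(616)/T(405) = exp(τ_B − τ_A) = exp(0.4898) = 1.6319.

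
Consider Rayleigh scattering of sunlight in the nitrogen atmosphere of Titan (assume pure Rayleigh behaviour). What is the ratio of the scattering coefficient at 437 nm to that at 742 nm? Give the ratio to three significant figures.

8.31

Rayleigh scattering ∝ λ⁻⁴, so the ratio of coefficients is the inverse fourth power of the wavelength ratio.
σ(437)/σ(742) = (742/437)⁴ = (1.6979)⁴ = 8.312.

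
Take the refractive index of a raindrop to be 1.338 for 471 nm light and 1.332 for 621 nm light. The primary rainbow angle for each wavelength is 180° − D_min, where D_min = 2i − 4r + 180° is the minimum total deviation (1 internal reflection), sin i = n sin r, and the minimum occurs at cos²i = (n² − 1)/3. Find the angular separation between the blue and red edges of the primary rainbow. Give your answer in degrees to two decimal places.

0.87°

At 471 nm (n = 1.338): cos²i = 0.26341 → i = 59.120°, r = 39.899°, D_min = 138.643°, rainbow angle = 41.357°.
At 621 nm (n = 1.332): cos²i = 0.25807 → i = 59.469°, r = 40.290°, D_min = 137.776°, rainbow angle = 42.224°.
Angular width = |41.357° − 42.224°| = 0.867°.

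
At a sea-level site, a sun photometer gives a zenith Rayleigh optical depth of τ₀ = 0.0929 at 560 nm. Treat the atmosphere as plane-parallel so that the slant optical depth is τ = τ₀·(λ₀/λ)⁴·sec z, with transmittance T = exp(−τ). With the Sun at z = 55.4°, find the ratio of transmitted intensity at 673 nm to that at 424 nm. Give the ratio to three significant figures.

1.52

Airmass: sec 55.4° = 1.7610.
τ(673 nm) = 0.0929 × (560/673)⁴ × 1.7610 = 0.0929 × 0.4794 × 1.7610 = 0.0784.
τ(424 nm) = 0.0929 × (560/424)⁴ × 1.7610 = 0.0929 × 3.0429 × 1.7610 = 0.4978.
T(673)/T(424) = exp(τ_B − τ_A) = exp(0.4194) = 1.5210.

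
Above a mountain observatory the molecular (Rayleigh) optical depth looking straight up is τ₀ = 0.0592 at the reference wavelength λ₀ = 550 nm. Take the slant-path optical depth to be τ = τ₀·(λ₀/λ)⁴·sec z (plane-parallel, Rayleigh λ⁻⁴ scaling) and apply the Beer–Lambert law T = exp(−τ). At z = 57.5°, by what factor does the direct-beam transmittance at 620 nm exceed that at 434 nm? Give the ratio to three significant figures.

1.24

Airmass: sec 57.5° = 1.8612.
τ(620 nm) = 0.0592 × (550/620)⁴ × 1.8612 = 0.0592 × 0.6193 × 1.8612 = 0.0682.
τ(434 nm) = 0.0592 × (550/434)⁴ × 1.8612 = 0.0592 × 2.5792 × 1.8612 = 0.2842.
T(620)/T(434) = exp(τ_B − τ_A) = exp(0.2160) = 1.2410.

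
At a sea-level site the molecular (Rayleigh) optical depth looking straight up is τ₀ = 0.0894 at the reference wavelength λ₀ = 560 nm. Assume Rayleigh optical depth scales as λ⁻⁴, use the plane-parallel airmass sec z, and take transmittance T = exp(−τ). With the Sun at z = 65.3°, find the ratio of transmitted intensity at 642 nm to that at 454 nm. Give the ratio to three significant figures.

1.45

Airmass: sec 65.3° = 2.3931.
τ(642 nm) = 0.0894 × (560/642)⁴ × 2.3931 = 0.0894 × 0.5789 × 2.3931 = 0.1239.
τ(454 nm) = 0.0894 × (560/454)⁴ × 2.3931 = 0.0894 × 2.3149 × 2.3931 = 0.4953.
T(642)/T(454) = exp(τ_B − τ_A) = exp(0.3714) = 1.4498.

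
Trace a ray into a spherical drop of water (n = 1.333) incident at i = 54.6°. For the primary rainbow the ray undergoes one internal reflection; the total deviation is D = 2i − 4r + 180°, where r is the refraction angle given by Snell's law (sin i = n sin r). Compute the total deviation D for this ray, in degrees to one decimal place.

138.4°

sin r = sin 54.6° / 1.333 = 0.8151/1.333 = 0.6115; r = 37.70°.
D = 2·54.6° − 4·37.70° + 180° = 109.20° − 150.79° + 180° = 138.41°.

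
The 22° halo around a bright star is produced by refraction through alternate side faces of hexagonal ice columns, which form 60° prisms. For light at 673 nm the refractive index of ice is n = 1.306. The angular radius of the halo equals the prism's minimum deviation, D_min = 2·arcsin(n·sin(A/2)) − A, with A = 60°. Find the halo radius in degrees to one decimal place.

21.5°

n·sin(A/2) = 1.306 × sin 30° = 1.306 × 0.5000 = 0.6530.
D_min = 2·arcsin(0.6530) − 60° = 2 × 40.768° − 60° = 21.536°.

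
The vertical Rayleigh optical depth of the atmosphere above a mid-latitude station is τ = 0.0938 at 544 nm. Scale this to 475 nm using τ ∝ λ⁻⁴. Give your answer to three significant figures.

0.161

τ(475 nm) = τ(544 nm) × (544/475)⁴ = 0.0938 × (1.1453)⁴ = 0.0938 × 1.7204 = 0.1614.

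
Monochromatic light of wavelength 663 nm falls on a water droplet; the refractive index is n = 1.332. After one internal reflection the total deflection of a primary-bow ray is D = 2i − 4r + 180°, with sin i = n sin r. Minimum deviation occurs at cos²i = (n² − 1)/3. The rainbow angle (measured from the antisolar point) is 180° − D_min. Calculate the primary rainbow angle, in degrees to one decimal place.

cos²i = (1.77422 − 1)/3 = 0.25807; i = arccos(0.50801) = 59.469°.
sin r = sin 59.469°/1.332 = 0.64666; r = 40.290°.
D_min = 2·59.469° − 4·40.290° + 180° = 137.776°.
Rainbow angle = 180° − D_min = 42.224°.

42.2°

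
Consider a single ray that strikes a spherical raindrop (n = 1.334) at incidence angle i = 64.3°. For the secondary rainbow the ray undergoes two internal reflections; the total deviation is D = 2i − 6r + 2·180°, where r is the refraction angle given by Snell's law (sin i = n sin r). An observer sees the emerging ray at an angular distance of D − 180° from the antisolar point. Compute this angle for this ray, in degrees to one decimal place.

sin r = sin 64.3° / 1.334 = 0.9011/1.334 = 0.6755; r = 42.49°.
D = 2·64.3° − 6·42.49° + 2·180° = 128.60° − 254.94° + 360° = 233.66°.
Angle from antisolar point = D − 180° = 53.66°.

53.7°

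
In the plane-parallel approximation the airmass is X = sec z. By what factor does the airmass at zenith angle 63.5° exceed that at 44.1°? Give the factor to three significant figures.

1.61

X(63.5°)/X(44.1°) = sec 63.5° / sec 44.1° = cos 44.1° / cos 63.5° = 0.7181/0.4462 = 1.6094.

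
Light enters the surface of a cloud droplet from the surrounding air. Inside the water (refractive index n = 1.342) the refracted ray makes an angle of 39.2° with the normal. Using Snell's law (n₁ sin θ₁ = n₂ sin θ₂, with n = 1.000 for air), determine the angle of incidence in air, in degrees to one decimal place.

Snell: sin θ_i = n · sin θ_r = 1.342 × sin 39.2° = 1.342 × 0.6320 = 0.8482.
θ_i = arcsin(0.8482) = 58.01°.

58.0°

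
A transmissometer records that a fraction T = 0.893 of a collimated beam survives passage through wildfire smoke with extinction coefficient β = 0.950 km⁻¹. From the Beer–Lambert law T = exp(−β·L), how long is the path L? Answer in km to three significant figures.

Beer–Lambert: T = exp(−βL) ⇒ L = −ln(T)/β = −ln(0.893)/0.950 = 0.1132/0.950 = 0.1191 km.

0.119 km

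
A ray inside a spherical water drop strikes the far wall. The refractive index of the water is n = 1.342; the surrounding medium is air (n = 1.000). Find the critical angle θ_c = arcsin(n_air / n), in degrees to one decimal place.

48.2°

sin θ_c = n_air / n = 1.000 / 1.342 = 0.7452.
θ_c = arcsin(0.7452) = 48.17°.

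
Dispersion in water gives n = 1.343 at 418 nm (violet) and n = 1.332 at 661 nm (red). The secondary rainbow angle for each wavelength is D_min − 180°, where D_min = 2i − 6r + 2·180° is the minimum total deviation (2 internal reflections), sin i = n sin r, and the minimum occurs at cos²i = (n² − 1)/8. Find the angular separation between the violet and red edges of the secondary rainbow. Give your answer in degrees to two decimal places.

2.85°

At 418 nm (n = 1.343): cos²i = 0.10046 → i = 71.522°, r = 44.928°, D_min = 233.478°, rainbow angle = 53.478°.
At 661 nm (n = 1.332): cos²i = 0.09678 → i = 71.875°, r = 45.520°, D_min = 230.628°, rainbow angle = 50.628°.
Angular width = |53.478° − 50.628°| = 2.849°.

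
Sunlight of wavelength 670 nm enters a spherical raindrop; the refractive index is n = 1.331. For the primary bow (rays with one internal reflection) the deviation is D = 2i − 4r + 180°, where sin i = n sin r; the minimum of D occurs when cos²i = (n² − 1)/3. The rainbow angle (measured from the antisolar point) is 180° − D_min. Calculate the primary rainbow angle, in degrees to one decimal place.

42.4°

cos²i = (1.77156 − 1)/3 = 0.25719; i = arccos(0.50714) = 59.527°.
sin r = sin 59.527°/1.331 = 0.64753; r = 40.356°.
D_min = 2·59.527° − 4·40.356° + 180° = 137.630°.
Rainbow angle = 180° − D_min = 42.370°.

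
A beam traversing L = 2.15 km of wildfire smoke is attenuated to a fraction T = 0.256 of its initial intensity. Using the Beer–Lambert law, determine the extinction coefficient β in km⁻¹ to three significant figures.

0.634 km⁻¹

Beer–Lambert: T = exp(−βL) ⇒ β = −ln(T)/L = −ln(0.256)/2.15 = 1.3626/2.15 = 0.6338 km⁻¹.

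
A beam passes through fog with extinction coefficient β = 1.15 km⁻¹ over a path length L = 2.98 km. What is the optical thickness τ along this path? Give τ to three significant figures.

3.43

τ = β·L = 1.15 × 2.98 = 3.4270.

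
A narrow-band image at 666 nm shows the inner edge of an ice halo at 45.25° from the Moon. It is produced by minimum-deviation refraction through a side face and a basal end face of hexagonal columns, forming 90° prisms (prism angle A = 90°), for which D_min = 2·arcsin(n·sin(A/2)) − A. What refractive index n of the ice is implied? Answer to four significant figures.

1.308

Rearranging: n = sin((D_min + A)/2) / sin(A/2).
(D_min + A)/2 = (45.25° + 90°)/2 = 67.625°.
n = sin 67.625° / sin 45° = 0.9247 / 0.7071 = 1.3077.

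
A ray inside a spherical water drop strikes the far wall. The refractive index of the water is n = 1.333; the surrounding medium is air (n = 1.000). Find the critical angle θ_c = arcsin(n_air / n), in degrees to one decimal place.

sin θ_c = n_air / n = 1.000 / 1.333 = 0.7502.
θ_c = arcsin(0.7502) = 48.61°.

48.6°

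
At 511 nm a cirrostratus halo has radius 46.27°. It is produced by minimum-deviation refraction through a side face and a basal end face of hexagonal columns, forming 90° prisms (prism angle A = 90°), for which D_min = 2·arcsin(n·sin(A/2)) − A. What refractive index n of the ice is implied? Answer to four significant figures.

1.312

Rearranging: n = sin((D_min + A)/2) / sin(A/2).
(D_min + A)/2 = (46.27° + 90°)/2 = 68.135°.
n = sin 68.135° / sin 45° = 0.9281 / 0.7071 = 1.3125.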